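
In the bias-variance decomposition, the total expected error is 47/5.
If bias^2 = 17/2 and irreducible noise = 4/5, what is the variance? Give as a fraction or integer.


Total error = bias^2 + variance + irreducible noise. So variance = 47/5 - 17/2 - 4/5 = 1/10.

1/10


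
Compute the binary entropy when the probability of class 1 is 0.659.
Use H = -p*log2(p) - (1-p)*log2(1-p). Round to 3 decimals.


H = -0.659*log2(0.659) - 0.341*log2(0.341) = 0.926.

0.926


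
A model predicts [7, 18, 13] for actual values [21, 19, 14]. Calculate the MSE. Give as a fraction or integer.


MSE = (1/3) * ((21-7)^2=196 + (19-18)^2=1 + (14-13)^2=1). Sum = 198. MSE = 66.

66


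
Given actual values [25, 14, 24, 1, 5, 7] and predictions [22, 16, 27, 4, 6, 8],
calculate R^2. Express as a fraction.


Mean(y) = 38/3. SS_res = 33. SS_tot = 1528/3. R^2 = 1 - 33/(1528/3) = 1429/1528.

1429/1528


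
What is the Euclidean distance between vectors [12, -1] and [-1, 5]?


d = sqrt(sum of squared differences). (12--1)^2=169, (-1-5)^2=36. Sum = 205.

sqrt(205)


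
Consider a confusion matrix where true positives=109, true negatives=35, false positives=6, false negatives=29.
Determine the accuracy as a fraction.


Accuracy = (TP + TN) / (TP + TN + FP + FN) = (109 + 35) / 179 = 144/179.

144/179


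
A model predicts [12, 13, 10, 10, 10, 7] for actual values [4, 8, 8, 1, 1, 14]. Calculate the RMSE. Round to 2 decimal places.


MSE = 50.6667. RMSE = sqrt(50.6667) = 7.12.

7.12


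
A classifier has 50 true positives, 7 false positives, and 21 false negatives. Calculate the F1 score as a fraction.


Precision = 50/57 = 50/57. Recall = 50/71 = 50/71. F1 = 2*P*R/(P+R) = 25/32.

25/32


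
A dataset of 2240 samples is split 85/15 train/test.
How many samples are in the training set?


Test set = 2240 * 15% = 336. Training set = 2240 - 336 = 1904.

1904


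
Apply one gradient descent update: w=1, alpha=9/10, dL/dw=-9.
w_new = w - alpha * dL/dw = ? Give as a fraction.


w_new = 1 - 9/10 * -9 = 1 - -81/10 = 91/10.

91/10


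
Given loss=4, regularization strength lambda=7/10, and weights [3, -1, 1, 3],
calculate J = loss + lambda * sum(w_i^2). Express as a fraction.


L2 sq norm = sum(w^2) = 20. J = 4 + 7/10 * 20 = 18.

18


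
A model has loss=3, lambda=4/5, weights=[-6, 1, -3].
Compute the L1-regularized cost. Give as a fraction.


L1 norm = sum(|w|) = 10. J = 3 + 4/5 * 10 = 11.

11


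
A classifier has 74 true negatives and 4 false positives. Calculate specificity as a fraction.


Specificity = TN / (TN + FP) = 74 / 78 = 37/39.

37/39


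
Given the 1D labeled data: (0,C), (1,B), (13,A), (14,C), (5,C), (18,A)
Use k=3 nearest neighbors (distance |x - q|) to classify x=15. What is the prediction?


Distances: |0-15|=15, |1-15|=14, |13-15|=2, |14-15|=1, |5-15|=10, |18-15|=3. 3 nearest: (14,C), (13,A), (18,A). Counts: {'C': 1, 'A': 2}. Majority class: A.

A


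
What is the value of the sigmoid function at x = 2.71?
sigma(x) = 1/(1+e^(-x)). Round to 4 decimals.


sigma(2.71) = 1/(1+e^(-2.71)) = 1/(1+0.066537) = 1/1.066537 = 0.9376.

0.9376


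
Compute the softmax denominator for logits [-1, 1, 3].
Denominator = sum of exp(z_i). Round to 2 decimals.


Denom = e^-1=0.3679 + e^1=2.7183 + e^3=20.0855. Sum = 23.1717, which rounds to 23.17.

23.17


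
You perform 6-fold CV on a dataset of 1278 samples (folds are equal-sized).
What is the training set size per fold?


Each validation fold has 1278/6 = 213 samples. Training set = 1278 - 213 = 1065.

1065


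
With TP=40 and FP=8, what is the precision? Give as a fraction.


Precision = TP / (TP + FP) = 40 / 48 = 5/6.

5/6


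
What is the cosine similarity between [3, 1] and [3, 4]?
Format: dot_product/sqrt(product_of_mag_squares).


dot = 13. |a|^2 = 10, |b|^2 = 25. cos = 13/sqrt(250).

13/sqrt(250)


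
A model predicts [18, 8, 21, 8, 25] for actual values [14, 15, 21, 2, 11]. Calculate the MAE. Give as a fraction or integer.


MAE = (1/5) * (|14-18|=4 + |15-8|=7 + |21-21|=0 + |2-8|=6 + |11-25|=14). Sum = 31. MAE = 31/5.

31/5


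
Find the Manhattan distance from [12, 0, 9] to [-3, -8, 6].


d = sum of absolute differences: |12--3|=15 + |0--8|=8 + |9-6|=3 = 26.

26


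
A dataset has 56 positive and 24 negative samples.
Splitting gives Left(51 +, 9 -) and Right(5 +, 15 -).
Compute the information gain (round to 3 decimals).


H(parent) = 0.8813. H(left) = 0.6098, H(right) = 0.8113. Weighted = (60/80)*0.6098 + (20/80)*0.8113 = 0.6602. IG = 0.8813 - 0.6602 = 0.2211, which rounds to 0.221.

0.221


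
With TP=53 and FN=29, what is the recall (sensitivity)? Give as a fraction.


Recall = TP / (TP + FN) = 53 / 82 = 53/82.

53/82


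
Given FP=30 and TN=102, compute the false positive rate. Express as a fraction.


FPR = FP / (FP + TN) = 30 / 132 = 5/22.

5/22


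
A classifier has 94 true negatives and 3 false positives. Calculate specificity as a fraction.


Specificity = TN / (TN + FP) = 94 / 97 = 94/97.

94/97


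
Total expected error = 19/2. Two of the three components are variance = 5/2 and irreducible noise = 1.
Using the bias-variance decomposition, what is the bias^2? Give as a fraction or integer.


Total error = bias^2 + variance + irreducible noise. So bias^2 = 19/2 - 5/2 - 1 = 6.

6


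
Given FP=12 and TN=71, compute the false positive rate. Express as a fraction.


FPR = FP / (FP + TN) = 12 / 83 = 12/83.

12/83


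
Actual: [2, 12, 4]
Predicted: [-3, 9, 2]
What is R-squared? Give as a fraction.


Mean(y) = 6. SS_res = 38. SS_tot = 56. R^2 = 1 - 38/(56) = 9/28.

9/28


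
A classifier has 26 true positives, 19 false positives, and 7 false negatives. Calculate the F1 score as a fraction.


Precision = 26/45 = 26/45. Recall = 26/33 = 26/33. F1 = 2*P*R/(P+R) = 2/3.

2/3


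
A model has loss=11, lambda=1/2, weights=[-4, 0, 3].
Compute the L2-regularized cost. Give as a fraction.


L2 sq norm = sum(w^2) = 25. J = 11 + 1/2 * 25 = 47/2.

47/2


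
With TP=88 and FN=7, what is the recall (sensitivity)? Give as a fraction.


Recall = TP / (TP + FN) = 88 / 95 = 88/95.

88/95


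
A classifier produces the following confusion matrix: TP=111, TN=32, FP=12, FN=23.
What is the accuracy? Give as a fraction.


Accuracy = (TP + TN) / (TP + TN + FP + FN) = (111 + 32) / 178 = 143/178.

143/178


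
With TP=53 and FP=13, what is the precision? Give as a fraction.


Precision = TP / (TP + FP) = 53 / 66 = 53/66.

53/66


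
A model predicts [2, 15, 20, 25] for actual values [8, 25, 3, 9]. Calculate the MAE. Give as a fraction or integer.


MAE = (1/4) * (|8-2|=6 + |25-15|=10 + |3-20|=17 + |9-25|=16). Sum = 49. MAE = 49/4.

49/4


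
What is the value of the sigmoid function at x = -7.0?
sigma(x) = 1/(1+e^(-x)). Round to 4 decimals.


sigma(-7.0) = 1/(1+e^(7.0)) = 1/(1+1096.633158) = 1/1097.633158 = 0.0009.

0.0009


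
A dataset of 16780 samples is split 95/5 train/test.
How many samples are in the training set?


Test set = 16780 * 5% = 839. Training set = 16780 - 839 = 15941.

15941


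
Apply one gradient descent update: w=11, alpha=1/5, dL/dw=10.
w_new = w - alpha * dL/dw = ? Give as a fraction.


w_new = 11 - 1/5 * 10 = 11 - 2 = 9.

9


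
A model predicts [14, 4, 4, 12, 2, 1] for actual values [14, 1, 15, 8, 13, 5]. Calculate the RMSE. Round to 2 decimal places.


MSE = 47.1667. RMSE = sqrt(47.1667) = 6.87.

6.87


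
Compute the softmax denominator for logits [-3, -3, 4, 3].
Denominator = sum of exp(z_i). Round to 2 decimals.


Denom = e^-3=0.0498 + e^-3=0.0498 + e^4=54.5982 + e^3=20.0855. Sum = 74.7833, which rounds to 74.78.

74.78


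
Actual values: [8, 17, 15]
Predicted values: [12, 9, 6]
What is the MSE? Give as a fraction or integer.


MSE = (1/3) * ((8-12)^2=16 + (17-9)^2=64 + (15-6)^2=81). Sum = 161. MSE = 161/3.

161/3


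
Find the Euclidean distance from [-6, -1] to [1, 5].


d = sqrt(sum of squared differences). (-6-1)^2=49, (-1-5)^2=36. Sum = 85.

sqrt(85)


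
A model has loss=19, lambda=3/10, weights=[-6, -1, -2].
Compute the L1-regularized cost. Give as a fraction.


L1 norm = sum(|w|) = 9. J = 19 + 3/10 * 9 = 217/10.

217/10


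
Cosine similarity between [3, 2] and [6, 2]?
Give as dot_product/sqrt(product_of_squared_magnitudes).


dot = 22. |a|^2 = 13, |b|^2 = 40. cos = 22/sqrt(520).

22/sqrt(520)


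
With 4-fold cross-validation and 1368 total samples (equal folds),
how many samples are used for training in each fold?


Each validation fold has 1368/4 = 342 samples. Training set = 1368 - 342 = 1026.

1026


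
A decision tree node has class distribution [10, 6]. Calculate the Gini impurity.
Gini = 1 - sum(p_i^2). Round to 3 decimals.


Total = 16. Proportions: 10/16, 6/16. sum(p_i^2) = 0.5312. Gini = 1 - 0.5312 = 0.4688, which rounds to 0.469.

0.469


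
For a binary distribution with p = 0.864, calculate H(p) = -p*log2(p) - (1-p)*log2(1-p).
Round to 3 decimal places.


H = -0.864*log2(0.864) - 0.136*log2(0.136) = 0.574.

0.574


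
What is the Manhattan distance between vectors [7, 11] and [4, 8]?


d = sum of absolute differences: |7-4|=3 + |11-8|=3 = 6.

6


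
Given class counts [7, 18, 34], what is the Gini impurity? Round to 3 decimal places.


Total = 59. Proportions: 7/59, 18/59, 34/59. sum(p_i^2) = 0.4392. Gini = 1 - 0.4392 = 0.5608, which rounds to 0.561.

0.561


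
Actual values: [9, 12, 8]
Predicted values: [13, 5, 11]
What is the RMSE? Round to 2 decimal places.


MSE = 24.6667. RMSE = sqrt(24.6667) = 4.97.

4.97


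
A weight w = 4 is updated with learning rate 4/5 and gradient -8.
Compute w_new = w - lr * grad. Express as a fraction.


w_new = 4 - 4/5 * -8 = 4 - -32/5 = 52/5.

52/5


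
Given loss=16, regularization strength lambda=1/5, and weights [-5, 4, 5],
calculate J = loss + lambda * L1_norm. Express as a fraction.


L1 norm = sum(|w|) = 14. J = 16 + 1/5 * 14 = 94/5.

94/5


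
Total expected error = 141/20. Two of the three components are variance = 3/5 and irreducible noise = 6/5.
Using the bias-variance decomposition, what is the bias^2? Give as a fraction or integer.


Total error = bias^2 + variance + irreducible noise. So bias^2 = 141/20 - 3/5 - 6/5 = 21/4.

21/4


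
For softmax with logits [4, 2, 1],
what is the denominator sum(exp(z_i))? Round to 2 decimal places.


Denom = e^4=54.5982 + e^2=7.3891 + e^1=2.7183. Sum = 64.7056, which rounds to 64.71.

64.71


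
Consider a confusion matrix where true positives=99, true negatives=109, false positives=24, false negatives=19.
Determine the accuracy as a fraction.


Accuracy = (TP + TN) / (TP + TN + FP + FN) = (99 + 109) / 251 = 208/251.

208/251


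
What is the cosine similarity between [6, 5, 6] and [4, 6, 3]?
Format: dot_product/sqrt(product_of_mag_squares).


dot = 72. |a|^2 = 97, |b|^2 = 61. cos = 72/sqrt(5917).

72/sqrt(5917)


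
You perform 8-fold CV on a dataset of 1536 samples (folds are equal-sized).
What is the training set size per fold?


Each validation fold has 1536/8 = 192 samples. Training set = 1536 - 192 = 1344.

1344


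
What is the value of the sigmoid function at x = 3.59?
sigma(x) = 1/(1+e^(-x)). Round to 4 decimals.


sigma(3.59) = 1/(1+e^(-3.59)) = 1/(1+0.027598) = 1/1.027598 = 0.9731.

0.9731


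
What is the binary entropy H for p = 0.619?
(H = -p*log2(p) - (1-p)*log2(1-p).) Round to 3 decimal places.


H = -0.619*log2(0.619) - 0.381*log2(0.381) = 0.959.

0.959


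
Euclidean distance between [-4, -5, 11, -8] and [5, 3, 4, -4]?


d = sqrt(sum of squared differences). (-4-5)^2=81, (-5-3)^2=64, (11-4)^2=49, (-8--4)^2=16. Sum = 210.

sqrt(210)


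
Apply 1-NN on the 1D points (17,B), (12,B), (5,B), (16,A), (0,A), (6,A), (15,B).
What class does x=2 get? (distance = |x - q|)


Distances: |17-2|=15, |12-2|=10, |5-2|=3, |16-2|=14, |0-2|=2, |6-2|=4, |15-2|=13. 1 nearest: (0,A). Counts: {'A': 1}. Majority class: A.

A


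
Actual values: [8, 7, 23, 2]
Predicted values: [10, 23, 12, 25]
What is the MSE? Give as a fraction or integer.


MSE = (1/4) * ((8-10)^2=4 + (7-23)^2=256 + (23-12)^2=121 + (2-25)^2=529). Sum = 910. MSE = 455/2.

455/2


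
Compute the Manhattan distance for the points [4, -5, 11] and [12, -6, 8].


d = sum of absolute differences: |4-12|=8 + |-5--6|=1 + |11-8|=3 = 12.

12


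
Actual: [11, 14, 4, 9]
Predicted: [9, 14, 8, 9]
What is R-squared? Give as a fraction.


Mean(y) = 19/2. SS_res = 20. SS_tot = 53. R^2 = 1 - 20/(53) = 33/53.

33/53


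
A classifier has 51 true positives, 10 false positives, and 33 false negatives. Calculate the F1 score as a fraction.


Precision = 51/61 = 51/61. Recall = 51/84 = 17/28. F1 = 2*P*R/(P+R) = 102/145.

102/145


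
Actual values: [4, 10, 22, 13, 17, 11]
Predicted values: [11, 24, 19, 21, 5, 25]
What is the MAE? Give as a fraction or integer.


MAE = (1/6) * (|4-11|=7 + |10-24|=14 + |22-19|=3 + |13-21|=8 + |17-5|=12 + |11-25|=14). Sum = 58. MAE = 29/3.

29/3


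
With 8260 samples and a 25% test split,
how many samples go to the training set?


Test set = 8260 * 25% = 2065. Training set = 8260 - 2065 = 6195.

6195


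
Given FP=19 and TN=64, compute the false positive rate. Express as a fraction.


FPR = FP / (FP + TN) = 19 / 83 = 19/83.

19/83


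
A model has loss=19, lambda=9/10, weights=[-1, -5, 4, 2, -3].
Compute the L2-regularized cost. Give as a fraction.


L2 sq norm = sum(w^2) = 55. J = 19 + 9/10 * 55 = 137/2.

137/2


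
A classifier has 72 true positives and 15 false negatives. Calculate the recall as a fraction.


Recall = TP / (TP + FN) = 72 / 87 = 24/29.

24/29


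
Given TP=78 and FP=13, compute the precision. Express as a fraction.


Precision = TP / (TP + FP) = 78 / 91 = 6/7.

6/7


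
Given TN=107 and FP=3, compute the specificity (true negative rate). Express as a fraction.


Specificity = TN / (TN + FP) = 107 / 110 = 107/110.

107/110


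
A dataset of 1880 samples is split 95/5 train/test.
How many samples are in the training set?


Test set = 1880 * 5% = 94. Training set = 1880 - 94 = 1786.

1786


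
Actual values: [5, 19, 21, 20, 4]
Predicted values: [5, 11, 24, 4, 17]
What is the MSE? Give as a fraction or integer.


MSE = (1/5) * ((5-5)^2=0 + (19-11)^2=64 + (21-24)^2=9 + (20-4)^2=256 + (4-17)^2=169). Sum = 498. MSE = 498/5.

498/5


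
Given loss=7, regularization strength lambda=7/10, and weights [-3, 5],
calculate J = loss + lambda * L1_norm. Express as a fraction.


L1 norm = sum(|w|) = 8. J = 7 + 7/10 * 8 = 63/5.

63/5


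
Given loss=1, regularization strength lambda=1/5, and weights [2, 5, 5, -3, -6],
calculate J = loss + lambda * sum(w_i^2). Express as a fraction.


L2 sq norm = sum(w^2) = 99. J = 1 + 1/5 * 99 = 104/5.

104/5


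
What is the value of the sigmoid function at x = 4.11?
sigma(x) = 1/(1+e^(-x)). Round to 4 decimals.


sigma(4.11) = 1/(1+e^(-4.11)) = 1/(1+0.016408) = 1/1.016408 = 0.9839.

0.9839


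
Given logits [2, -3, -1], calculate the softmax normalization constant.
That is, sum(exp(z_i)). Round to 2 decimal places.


Denom = e^2=7.3891 + e^-3=0.0498 + e^-1=0.3679. Sum = 7.8068, which rounds to 7.81.

7.81


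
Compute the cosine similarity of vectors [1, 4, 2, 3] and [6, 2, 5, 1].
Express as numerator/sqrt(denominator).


dot = 27. |a|^2 = 30, |b|^2 = 66. cos = 27/sqrt(1980).

27/sqrt(1980)


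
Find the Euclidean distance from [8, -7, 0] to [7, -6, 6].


d = sqrt(sum of squared differences). (8-7)^2=1, (-7--6)^2=1, (0-6)^2=36. Sum = 38.

sqrt(38)


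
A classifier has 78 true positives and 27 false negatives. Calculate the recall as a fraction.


Recall = TP / (TP + FN) = 78 / 105 = 26/35.

26/35


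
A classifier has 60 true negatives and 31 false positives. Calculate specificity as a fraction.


Specificity = TN / (TN + FP) = 60 / 91 = 60/91.

60/91


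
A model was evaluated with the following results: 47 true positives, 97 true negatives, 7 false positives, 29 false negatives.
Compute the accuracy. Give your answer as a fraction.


Accuracy = (TP + TN) / (TP + TN + FP + FN) = (47 + 97) / 180 = 4/5.

4/5


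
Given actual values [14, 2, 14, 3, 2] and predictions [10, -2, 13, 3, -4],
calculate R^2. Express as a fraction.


Mean(y) = 7. SS_res = 69. SS_tot = 164. R^2 = 1 - 69/(164) = 95/164.

95/164


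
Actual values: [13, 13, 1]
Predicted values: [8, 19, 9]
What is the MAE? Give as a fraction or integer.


MAE = (1/3) * (|13-8|=5 + |13-19|=6 + |1-9|=8). Sum = 19. MAE = 19/3.

19/3


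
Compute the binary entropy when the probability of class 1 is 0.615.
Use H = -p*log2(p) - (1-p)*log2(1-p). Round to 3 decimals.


H = -0.615*log2(0.615) - 0.385*log2(0.385) = 0.961.

0.961


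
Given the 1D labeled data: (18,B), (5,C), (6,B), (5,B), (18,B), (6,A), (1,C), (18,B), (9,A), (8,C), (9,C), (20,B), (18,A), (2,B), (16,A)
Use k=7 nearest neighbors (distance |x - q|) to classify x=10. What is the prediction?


Distances: |18-10|=8, |5-10|=5, |6-10|=4, |5-10|=5, |18-10|=8, |6-10|=4, |1-10|=9, |18-10|=8, |9-10|=1, |8-10|=2, |9-10|=1, |20-10|=10, |18-10|=8, |2-10|=8, |16-10|=6. 7 nearest: (9,A), (9,C), (8,C), (6,A), (6,B), (5,B), (5,C). Counts: {'A': 2, 'C': 3, 'B': 2}. Majority class: C.

C


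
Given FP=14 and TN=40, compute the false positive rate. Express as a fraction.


FPR = FP / (FP + TN) = 14 / 54 = 7/27.

7/27


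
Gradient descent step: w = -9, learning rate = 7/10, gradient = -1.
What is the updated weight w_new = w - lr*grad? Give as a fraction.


w_new = -9 - 7/10 * -1 = -9 - -7/10 = -83/10.

-83/10


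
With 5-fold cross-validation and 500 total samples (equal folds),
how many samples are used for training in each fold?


Each validation fold has 500/5 = 100 samples. Training set = 500 - 100 = 400.

400


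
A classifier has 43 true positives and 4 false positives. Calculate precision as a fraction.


Precision = TP / (TP + FP) = 43 / 47 = 43/47.

43/47


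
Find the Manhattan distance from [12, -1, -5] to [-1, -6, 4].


d = sum of absolute differences: |12--1|=13 + |-1--6|=5 + |-5-4|=9 = 27.

27


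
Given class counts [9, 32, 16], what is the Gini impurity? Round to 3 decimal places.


Total = 57. Proportions: 9/57, 32/57, 16/57. sum(p_i^2) = 0.4189. Gini = 1 - 0.4189 = 0.5811, which rounds to 0.581.

0.581


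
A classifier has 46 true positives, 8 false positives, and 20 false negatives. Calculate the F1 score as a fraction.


Precision = 46/54 = 23/27. Recall = 46/66 = 23/33. F1 = 2*P*R/(P+R) = 23/30.

23/30


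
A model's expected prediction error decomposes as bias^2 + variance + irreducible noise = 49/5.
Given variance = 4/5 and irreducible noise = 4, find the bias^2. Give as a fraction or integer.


Total error = bias^2 + variance + irreducible noise. So bias^2 = 49/5 - 4/5 - 4 = 5.

5


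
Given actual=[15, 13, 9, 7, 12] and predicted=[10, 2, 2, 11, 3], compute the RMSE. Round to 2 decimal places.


MSE = 58.4000. RMSE = sqrt(58.4000) = 7.64.

7.64


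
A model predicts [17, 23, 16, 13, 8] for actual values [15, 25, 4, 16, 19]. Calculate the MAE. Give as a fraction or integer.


MAE = (1/5) * (|15-17|=2 + |25-23|=2 + |4-16|=12 + |16-13|=3 + |19-8|=11). Sum = 30. MAE = 6.

6


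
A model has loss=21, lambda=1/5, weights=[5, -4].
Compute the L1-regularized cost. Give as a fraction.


L1 norm = sum(|w|) = 9. J = 21 + 1/5 * 9 = 114/5.

114/5


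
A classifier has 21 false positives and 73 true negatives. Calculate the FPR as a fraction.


FPR = FP / (FP + TN) = 21 / 94 = 21/94.

21/94


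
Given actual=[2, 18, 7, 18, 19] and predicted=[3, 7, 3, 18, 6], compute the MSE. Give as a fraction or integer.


MSE = (1/5) * ((2-3)^2=1 + (18-7)^2=121 + (7-3)^2=16 + (18-18)^2=0 + (19-6)^2=169). Sum = 307. MSE = 307/5.

307/5


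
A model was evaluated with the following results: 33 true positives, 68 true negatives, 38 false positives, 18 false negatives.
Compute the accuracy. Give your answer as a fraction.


Accuracy = (TP + TN) / (TP + TN + FP + FN) = (33 + 68) / 157 = 101/157.

101/157


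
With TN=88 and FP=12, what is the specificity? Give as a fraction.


Specificity = TN / (TN + FP) = 88 / 100 = 22/25.

22/25


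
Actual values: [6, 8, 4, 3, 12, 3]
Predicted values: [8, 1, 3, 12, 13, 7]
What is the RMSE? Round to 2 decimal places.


MSE = 25.3333. RMSE = sqrt(25.3333) = 5.03.

5.03


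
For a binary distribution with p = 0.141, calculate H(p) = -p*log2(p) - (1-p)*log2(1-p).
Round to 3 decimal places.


H = -0.141*log2(0.141) - 0.859*log2(0.859) = 0.587.

0.587


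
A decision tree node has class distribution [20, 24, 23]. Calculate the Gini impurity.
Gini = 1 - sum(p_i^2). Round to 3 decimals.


Total = 67. Proportions: 20/67, 24/67, 23/67. sum(p_i^2) = 0.3353. Gini = 1 - 0.3353 = 0.6647, which rounds to 0.665.

0.665


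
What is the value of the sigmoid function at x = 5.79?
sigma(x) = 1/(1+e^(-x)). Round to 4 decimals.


sigma(5.79) = 1/(1+e^(-5.79)) = 1/(1+0.003058) = 1/1.003058 = 0.9970.

0.9970


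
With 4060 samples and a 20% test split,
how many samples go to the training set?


Test set = 4060 * 20% = 812. Training set = 4060 - 812 = 3248.

3248


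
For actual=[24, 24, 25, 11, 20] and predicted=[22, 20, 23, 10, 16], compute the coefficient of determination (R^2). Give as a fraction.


Mean(y) = 104/5. SS_res = 41. SS_tot = 674/5. R^2 = 1 - 41/(674/5) = 469/674.

469/674


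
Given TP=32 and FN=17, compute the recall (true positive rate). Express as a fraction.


Recall = TP / (TP + FN) = 32 / 49 = 32/49.

32/49


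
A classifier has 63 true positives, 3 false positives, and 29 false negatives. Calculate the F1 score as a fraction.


Precision = 63/66 = 21/22. Recall = 63/92 = 63/92. F1 = 2*P*R/(P+R) = 63/79.

63/79


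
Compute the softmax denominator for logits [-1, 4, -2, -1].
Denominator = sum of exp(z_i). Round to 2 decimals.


Denom = e^-1=0.3679 + e^4=54.5982 + e^-2=0.1353 + e^-1=0.3679. Sum = 55.4693, which rounds to 55.47.

55.47


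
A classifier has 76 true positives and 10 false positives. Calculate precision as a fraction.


Precision = TP / (TP + FP) = 76 / 86 = 38/43.

38/43


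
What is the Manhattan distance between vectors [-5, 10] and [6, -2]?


d = sum of absolute differences: |-5-6|=11 + |10--2|=12 = 23.

23


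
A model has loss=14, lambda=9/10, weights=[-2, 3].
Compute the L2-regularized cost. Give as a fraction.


L2 sq norm = sum(w^2) = 13. J = 14 + 9/10 * 13 = 257/10.

257/10


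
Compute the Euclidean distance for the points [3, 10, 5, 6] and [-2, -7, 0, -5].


d = sqrt(sum of squared differences). (3--2)^2=25, (10--7)^2=289, (5-0)^2=25, (6--5)^2=121. Sum = 460.

sqrt(460)


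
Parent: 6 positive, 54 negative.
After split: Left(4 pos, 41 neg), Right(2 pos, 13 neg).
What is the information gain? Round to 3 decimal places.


H(parent) = 0.4690. H(left) = 0.4328, H(right) = 0.5665. Weighted = (45/60)*0.4328 + (15/60)*0.5665 = 0.4662. IG = 0.4690 - 0.4662 = 0.0028, which rounds to 0.003.

0.003


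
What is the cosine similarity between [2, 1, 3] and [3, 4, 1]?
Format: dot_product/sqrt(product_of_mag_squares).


dot = 13. |a|^2 = 14, |b|^2 = 26. cos = 13/sqrt(364).

13/sqrt(364)


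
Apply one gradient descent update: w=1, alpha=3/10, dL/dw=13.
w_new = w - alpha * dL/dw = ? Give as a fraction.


w_new = 1 - 3/10 * 13 = 1 - 39/10 = -29/10.

-29/10


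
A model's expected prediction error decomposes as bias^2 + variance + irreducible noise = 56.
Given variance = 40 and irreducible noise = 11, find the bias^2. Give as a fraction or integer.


Total error = bias^2 + variance + irreducible noise. So bias^2 = 56 - 40 - 11 = 5.

5


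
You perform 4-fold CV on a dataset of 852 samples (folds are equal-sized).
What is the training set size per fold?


Each validation fold has 852/4 = 213 samples. Training set = 852 - 213 = 639.

639


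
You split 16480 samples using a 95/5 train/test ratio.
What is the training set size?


Test set = 16480 * 5% = 824. Training set = 16480 - 824 = 15656.

15656


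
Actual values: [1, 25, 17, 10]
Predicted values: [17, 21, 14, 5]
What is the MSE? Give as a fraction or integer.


MSE = (1/4) * ((1-17)^2=256 + (25-21)^2=16 + (17-14)^2=9 + (10-5)^2=25). Sum = 306. MSE = 153/2.

153/2


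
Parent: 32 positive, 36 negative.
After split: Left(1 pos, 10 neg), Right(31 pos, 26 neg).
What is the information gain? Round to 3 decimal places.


H(parent) = 0.9975. H(left) = 0.4395, H(right) = 0.9944. Weighted = (11/68)*0.4395 + (57/68)*0.9944 = 0.9046. IG = 0.9975 - 0.9046 = 0.0929, which rounds to 0.093.

0.093


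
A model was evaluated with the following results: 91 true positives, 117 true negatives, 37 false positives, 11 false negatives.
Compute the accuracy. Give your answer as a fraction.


Accuracy = (TP + TN) / (TP + TN + FP + FN) = (91 + 117) / 256 = 13/16.

13/16


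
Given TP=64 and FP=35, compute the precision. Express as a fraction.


Precision = TP / (TP + FP) = 64 / 99 = 64/99.

64/99


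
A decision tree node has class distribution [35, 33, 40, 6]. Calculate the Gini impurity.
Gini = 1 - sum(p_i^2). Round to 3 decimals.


Total = 114. Proportions: 35/114, 33/114, 40/114, 6/114. sum(p_i^2) = 0.3039. Gini = 1 - 0.3039 = 0.6961, which rounds to 0.696.

0.696


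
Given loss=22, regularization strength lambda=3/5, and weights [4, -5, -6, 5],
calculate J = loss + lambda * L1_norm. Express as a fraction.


L1 norm = sum(|w|) = 20. J = 22 + 3/5 * 20 = 34.

34


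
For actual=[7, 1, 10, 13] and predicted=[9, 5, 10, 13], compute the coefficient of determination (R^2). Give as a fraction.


Mean(y) = 31/4. SS_res = 20. SS_tot = 315/4. R^2 = 1 - 20/(315/4) = 47/63.

47/63


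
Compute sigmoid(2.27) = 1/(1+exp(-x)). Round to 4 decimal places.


sigma(2.27) = 1/(1+e^(-2.27)) = 1/(1+0.103312) = 1/1.103312 = 0.9064.

0.9064


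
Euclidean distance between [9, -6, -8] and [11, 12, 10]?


d = sqrt(sum of squared differences). (9-11)^2=4, (-6-12)^2=324, (-8-10)^2=324. Sum = 652.

sqrt(652)


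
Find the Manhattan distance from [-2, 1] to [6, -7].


d = sum of absolute differences: |-2-6|=8 + |1--7|=8 = 16.

16


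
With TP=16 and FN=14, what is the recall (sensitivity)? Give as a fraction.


Recall = TP / (TP + FN) = 16 / 30 = 8/15.

8/15


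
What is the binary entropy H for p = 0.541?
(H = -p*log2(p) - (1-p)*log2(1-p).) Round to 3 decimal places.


H = -0.541*log2(0.541) - 0.459*log2(0.459) = 0.995.

0.995


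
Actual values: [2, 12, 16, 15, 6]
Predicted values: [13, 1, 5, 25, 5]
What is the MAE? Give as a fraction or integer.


MAE = (1/5) * (|2-13|=11 + |12-1|=11 + |16-5|=11 + |15-25|=10 + |6-5|=1). Sum = 44. MAE = 44/5.

44/5


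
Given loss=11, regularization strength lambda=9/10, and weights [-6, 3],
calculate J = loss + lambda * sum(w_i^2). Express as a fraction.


L2 sq norm = sum(w^2) = 45. J = 11 + 9/10 * 45 = 103/2.

103/2


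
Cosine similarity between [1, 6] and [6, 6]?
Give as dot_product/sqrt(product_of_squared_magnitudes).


dot = 42. |a|^2 = 37, |b|^2 = 72. cos = 42/sqrt(2664).

42/sqrt(2664)


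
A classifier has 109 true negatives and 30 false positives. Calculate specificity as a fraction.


Specificity = TN / (TN + FP) = 109 / 139 = 109/139.

109/139


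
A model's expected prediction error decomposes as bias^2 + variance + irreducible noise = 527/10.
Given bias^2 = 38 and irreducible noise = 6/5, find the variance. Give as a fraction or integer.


Total error = bias^2 + variance + irreducible noise. So variance = 527/10 - 38 - 6/5 = 27/2.

27/2


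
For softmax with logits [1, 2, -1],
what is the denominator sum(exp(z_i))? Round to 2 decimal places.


Denom = e^1=2.7183 + e^2=7.3891 + e^-1=0.3679. Sum = 10.4753, which rounds to 10.48.

10.48


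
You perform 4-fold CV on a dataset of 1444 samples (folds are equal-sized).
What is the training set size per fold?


Each validation fold has 1444/4 = 361 samples. Training set = 1444 - 361 = 1083.

1083


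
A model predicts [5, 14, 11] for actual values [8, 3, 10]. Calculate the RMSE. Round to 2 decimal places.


MSE = 43.6667. RMSE = sqrt(43.6667) = 6.61.

6.61


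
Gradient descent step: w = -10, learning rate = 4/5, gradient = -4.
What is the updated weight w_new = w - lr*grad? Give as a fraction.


w_new = -10 - 4/5 * -4 = -10 - -16/5 = -34/5.

-34/5


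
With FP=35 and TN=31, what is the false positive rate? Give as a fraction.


FPR = FP / (FP + TN) = 35 / 66 = 35/66.

35/66


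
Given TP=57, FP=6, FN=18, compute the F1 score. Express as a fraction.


Precision = 57/63 = 19/21. Recall = 57/75 = 19/25. F1 = 2*P*R/(P+R) = 19/23.

19/23


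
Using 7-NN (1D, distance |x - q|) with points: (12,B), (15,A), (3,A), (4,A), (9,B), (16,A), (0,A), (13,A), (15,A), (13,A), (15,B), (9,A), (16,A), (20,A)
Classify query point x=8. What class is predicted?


Distances: |12-8|=4, |15-8|=7, |3-8|=5, |4-8|=4, |9-8|=1, |16-8|=8, |0-8|=8, |13-8|=5, |15-8|=7, |13-8|=5, |15-8|=7, |9-8|=1, |16-8|=8, |20-8|=12. 7 nearest: (9,A), (9,B), (4,A), (12,B), (3,A), (13,A), (13,A). Counts: {'A': 5, 'B': 2}. Majority class: A.

A


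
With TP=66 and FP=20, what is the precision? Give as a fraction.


Precision = TP / (TP + FP) = 66 / 86 = 33/43.

33/43


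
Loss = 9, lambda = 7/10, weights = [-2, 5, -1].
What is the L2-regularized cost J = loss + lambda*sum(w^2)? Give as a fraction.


L2 sq norm = sum(w^2) = 30. J = 9 + 7/10 * 30 = 30.

30


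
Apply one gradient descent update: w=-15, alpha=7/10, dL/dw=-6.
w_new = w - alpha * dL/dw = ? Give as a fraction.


w_new = -15 - 7/10 * -6 = -15 - -21/5 = -54/5.

-54/5


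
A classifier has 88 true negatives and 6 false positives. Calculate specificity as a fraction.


Specificity = TN / (TN + FP) = 88 / 94 = 44/47.

44/47


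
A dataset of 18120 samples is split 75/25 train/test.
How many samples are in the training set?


Test set = 18120 * 25% = 4530. Training set = 18120 - 4530 = 13590.

13590


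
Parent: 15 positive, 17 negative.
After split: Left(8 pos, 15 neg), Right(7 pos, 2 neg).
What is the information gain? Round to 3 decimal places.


H(parent) = 0.9972. H(left) = 0.9321, H(right) = 0.7642. Weighted = (23/32)*0.9321 + (9/32)*0.7642 = 0.8849. IG = 0.9972 - 0.8849 = 0.1123, which rounds to 0.112.

0.112


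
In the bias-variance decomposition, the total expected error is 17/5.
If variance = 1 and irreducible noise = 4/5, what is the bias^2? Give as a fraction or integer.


Total error = bias^2 + variance + irreducible noise. So bias^2 = 17/5 - 1 - 4/5 = 8/5.

8/5


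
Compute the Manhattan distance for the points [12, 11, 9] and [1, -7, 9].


d = sum of absolute differences: |12-1|=11 + |11--7|=18 + |9-9|=0 = 29.

29


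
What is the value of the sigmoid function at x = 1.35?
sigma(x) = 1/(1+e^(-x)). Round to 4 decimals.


sigma(1.35) = 1/(1+e^(-1.35)) = 1/(1+0.259240) = 1/1.259240 = 0.7941.

0.7941


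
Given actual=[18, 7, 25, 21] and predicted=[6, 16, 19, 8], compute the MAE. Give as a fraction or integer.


MAE = (1/4) * (|18-6|=12 + |7-16|=9 + |25-19|=6 + |21-8|=13). Sum = 40. MAE = 10.

10


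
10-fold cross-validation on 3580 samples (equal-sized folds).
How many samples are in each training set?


Each validation fold has 3580/10 = 358 samples. Training set = 3580 - 358 = 3222.

3222


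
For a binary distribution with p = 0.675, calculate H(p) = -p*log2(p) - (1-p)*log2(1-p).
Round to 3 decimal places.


H = -0.675*log2(0.675) - 0.325*log2(0.325) = 0.910.

0.910


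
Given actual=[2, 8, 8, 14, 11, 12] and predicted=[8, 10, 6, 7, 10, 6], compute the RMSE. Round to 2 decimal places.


MSE = 21.6667. RMSE = sqrt(21.6667) = 4.65.

4.65


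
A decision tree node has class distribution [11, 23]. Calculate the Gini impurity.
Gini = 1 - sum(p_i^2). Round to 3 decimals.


Total = 34. Proportions: 11/34, 23/34. sum(p_i^2) = 0.5623. Gini = 1 - 0.5623 = 0.4377, which rounds to 0.438.

0.438


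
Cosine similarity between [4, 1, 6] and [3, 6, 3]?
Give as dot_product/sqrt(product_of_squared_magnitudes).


dot = 36. |a|^2 = 53, |b|^2 = 54. cos = 36/sqrt(2862).

36/sqrt(2862)


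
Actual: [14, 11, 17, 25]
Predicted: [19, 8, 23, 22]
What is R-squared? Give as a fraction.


Mean(y) = 67/4. SS_res = 79. SS_tot = 435/4. R^2 = 1 - 79/(435/4) = 119/435.

119/435


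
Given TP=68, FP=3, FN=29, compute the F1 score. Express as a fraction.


Precision = 68/71 = 68/71. Recall = 68/97 = 68/97. F1 = 2*P*R/(P+R) = 17/21.

17/21


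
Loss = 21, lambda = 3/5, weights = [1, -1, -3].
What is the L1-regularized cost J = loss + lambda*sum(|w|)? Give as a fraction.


L1 norm = sum(|w|) = 5. J = 21 + 3/5 * 5 = 24.

24


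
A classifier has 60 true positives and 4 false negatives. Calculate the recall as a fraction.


Recall = TP / (TP + FN) = 60 / 64 = 15/16.

15/16


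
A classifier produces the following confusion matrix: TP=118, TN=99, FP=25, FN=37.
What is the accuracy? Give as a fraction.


Accuracy = (TP + TN) / (TP + TN + FP + FN) = (118 + 99) / 279 = 7/9.

7/9


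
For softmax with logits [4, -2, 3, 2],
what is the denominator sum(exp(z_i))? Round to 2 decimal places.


Denom = e^4=54.5982 + e^-2=0.1353 + e^3=20.0855 + e^2=7.3891. Sum = 82.2081, which rounds to 82.21.

82.21


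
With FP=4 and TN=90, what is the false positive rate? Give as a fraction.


FPR = FP / (FP + TN) = 4 / 94 = 2/47.

2/47


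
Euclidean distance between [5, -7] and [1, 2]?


d = sqrt(sum of squared differences). (5-1)^2=16, (-7-2)^2=81. Sum = 97.

sqrt(97)


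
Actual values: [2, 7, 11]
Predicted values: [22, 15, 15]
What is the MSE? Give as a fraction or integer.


MSE = (1/3) * ((2-22)^2=400 + (7-15)^2=64 + (11-15)^2=16). Sum = 480. MSE = 160.

160


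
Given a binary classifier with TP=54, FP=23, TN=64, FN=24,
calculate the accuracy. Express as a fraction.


Accuracy = (TP + TN) / (TP + TN + FP + FN) = (54 + 64) / 165 = 118/165.

118/165


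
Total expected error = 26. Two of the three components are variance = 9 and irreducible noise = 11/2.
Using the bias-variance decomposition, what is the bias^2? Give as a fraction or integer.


Total error = bias^2 + variance + irreducible noise. So bias^2 = 26 - 9 - 11/2 = 23/2.

23/2


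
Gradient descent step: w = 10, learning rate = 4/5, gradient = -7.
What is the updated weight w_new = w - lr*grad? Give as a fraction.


w_new = 10 - 4/5 * -7 = 10 - -28/5 = 78/5.

78/5


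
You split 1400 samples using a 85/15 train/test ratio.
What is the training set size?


Test set = 1400 * 15% = 210. Training set = 1400 - 210 = 1190.

1190


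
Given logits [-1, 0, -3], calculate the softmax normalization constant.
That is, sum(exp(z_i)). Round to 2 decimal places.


Denom = e^-1=0.3679 + e^0=1.0000 + e^-3=0.0498. Sum = 1.4177, which rounds to 1.42.

1.42


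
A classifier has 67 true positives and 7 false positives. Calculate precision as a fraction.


Precision = TP / (TP + FP) = 67 / 74 = 67/74.

67/74


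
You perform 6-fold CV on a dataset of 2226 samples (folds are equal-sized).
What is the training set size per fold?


Each validation fold has 2226/6 = 371 samples. Training set = 2226 - 371 = 1855.

1855


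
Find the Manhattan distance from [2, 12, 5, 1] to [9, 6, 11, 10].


d = sum of absolute differences: |2-9|=7 + |12-6|=6 + |5-11|=6 + |1-10|=9 = 28.

28


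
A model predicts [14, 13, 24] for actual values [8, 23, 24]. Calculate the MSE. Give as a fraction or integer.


MSE = (1/3) * ((8-14)^2=36 + (23-13)^2=100 + (24-24)^2=0). Sum = 136. MSE = 136/3.

136/3


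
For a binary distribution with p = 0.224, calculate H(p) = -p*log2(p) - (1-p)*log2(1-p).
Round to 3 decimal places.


H = -0.224*log2(0.224) - 0.776*log2(0.776) = 0.767.

0.767


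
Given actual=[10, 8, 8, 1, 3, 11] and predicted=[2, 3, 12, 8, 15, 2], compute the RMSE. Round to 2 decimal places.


MSE = 63.1667. RMSE = sqrt(63.1667) = 7.95.

7.95


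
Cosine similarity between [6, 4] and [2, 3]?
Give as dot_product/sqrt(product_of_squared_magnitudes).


dot = 24. |a|^2 = 52, |b|^2 = 13. cos = 24/sqrt(676).

24/sqrt(676)


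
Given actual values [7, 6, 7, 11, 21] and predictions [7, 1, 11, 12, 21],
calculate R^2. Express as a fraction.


Mean(y) = 52/5. SS_res = 42. SS_tot = 776/5. R^2 = 1 - 42/(776/5) = 283/388.

283/388


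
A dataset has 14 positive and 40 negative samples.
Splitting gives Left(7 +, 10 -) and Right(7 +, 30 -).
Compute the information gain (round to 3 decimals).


H(parent) = 0.8256. H(left) = 0.9774, H(right) = 0.6998. Weighted = (17/54)*0.9774 + (37/54)*0.6998 = 0.7872. IG = 0.8256 - 0.7872 = 0.0384, which rounds to 0.038.

0.038


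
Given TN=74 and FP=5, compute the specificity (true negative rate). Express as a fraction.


Specificity = TN / (TN + FP) = 74 / 79 = 74/79.

74/79


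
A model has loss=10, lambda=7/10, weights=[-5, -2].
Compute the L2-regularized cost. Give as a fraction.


L2 sq norm = sum(w^2) = 29. J = 10 + 7/10 * 29 = 303/10.

303/10


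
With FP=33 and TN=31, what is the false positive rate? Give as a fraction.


FPR = FP / (FP + TN) = 33 / 64 = 33/64.

33/64


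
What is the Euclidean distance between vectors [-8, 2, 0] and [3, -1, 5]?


d = sqrt(sum of squared differences). (-8-3)^2=121, (2--1)^2=9, (0-5)^2=25. Sum = 155.

sqrt(155)


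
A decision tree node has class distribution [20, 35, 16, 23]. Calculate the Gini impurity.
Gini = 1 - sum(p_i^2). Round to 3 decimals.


Total = 94. Proportions: 20/94, 35/94, 16/94, 23/94. sum(p_i^2) = 0.2727. Gini = 1 - 0.2727 = 0.7273, which rounds to 0.727.

0.727


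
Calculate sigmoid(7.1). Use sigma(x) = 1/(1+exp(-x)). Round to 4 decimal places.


sigma(7.1) = 1/(1+e^(-7.1)) = 1/(1+0.000825) = 1/1.000825 = 0.9992.

0.9992


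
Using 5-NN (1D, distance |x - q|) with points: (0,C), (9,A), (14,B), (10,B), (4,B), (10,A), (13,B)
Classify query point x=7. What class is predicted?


Distances: |0-7|=7, |9-7|=2, |14-7|=7, |10-7|=3, |4-7|=3, |10-7|=3, |13-7|=6. 5 nearest: (9,A), (10,A), (10,B), (4,B), (13,B). Counts: {'A': 2, 'B': 3}. Majority class: B.

B


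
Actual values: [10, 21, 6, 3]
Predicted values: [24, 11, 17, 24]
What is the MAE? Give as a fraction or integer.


MAE = (1/4) * (|10-24|=14 + |21-11|=10 + |6-17|=11 + |3-24|=21). Sum = 56. MAE = 14.

14


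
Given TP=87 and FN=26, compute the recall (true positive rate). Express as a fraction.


Recall = TP / (TP + FN) = 87 / 113 = 87/113.

87/113


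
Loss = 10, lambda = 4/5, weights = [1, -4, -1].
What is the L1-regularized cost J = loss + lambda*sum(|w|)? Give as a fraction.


L1 norm = sum(|w|) = 6. J = 10 + 4/5 * 6 = 74/5.

74/5


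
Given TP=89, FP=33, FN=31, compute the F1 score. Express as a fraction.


Precision = 89/122 = 89/122. Recall = 89/120 = 89/120. F1 = 2*P*R/(P+R) = 89/121.

89/121


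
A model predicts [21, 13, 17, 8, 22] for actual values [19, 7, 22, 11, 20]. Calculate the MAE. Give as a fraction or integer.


MAE = (1/5) * (|19-21|=2 + |7-13|=6 + |22-17|=5 + |11-8|=3 + |20-22|=2). Sum = 18. MAE = 18/5.

18/5


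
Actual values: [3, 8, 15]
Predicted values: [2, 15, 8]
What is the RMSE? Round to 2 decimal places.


MSE = 33.0000. RMSE = sqrt(33.0000) = 5.74.

5.74


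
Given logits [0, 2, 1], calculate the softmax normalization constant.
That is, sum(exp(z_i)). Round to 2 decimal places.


Denom = e^0=1.0000 + e^2=7.3891 + e^1=2.7183. Sum = 11.1074, which rounds to 11.11.

11.11
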